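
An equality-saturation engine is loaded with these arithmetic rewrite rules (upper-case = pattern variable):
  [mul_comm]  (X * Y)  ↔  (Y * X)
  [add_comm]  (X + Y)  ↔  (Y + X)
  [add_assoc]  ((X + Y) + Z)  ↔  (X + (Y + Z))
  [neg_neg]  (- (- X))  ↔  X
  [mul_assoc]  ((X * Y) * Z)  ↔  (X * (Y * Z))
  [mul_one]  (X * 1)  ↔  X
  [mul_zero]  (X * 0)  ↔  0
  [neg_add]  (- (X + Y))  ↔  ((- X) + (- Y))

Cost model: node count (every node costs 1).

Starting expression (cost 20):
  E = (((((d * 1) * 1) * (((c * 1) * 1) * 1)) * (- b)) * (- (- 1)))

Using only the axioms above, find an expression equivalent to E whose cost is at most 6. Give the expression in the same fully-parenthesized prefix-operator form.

((d * c) * (- b))   [cost 6]

(1) (((c * 1) * 1) * 1)  =[mul_one →]=  ((c * 1) * 1)    ⊢ (((((d * 1) * 1) * ((c * 1) * 1)) * (- b)) * (- (- 1)))
(2) ((c * 1) * 1)  =[mul_one →]=  (c * 1)    ⊢ (((((d * 1) * 1) * (c * 1)) * (- b)) * (- (- 1)))
(3) (- (- 1))  =[neg_neg →]=  1    ⊢ (((((d * 1) * 1) * (c * 1)) * (- b)) * 1)
(4) (c * 1)  =[mul_one →]=  c    ⊢ (((((d * 1) * 1) * c) * (- b)) * 1)
(5) (d * 1)  =[mul_one →]=  d    ⊢ ((((d * 1) * c) * (- b)) * 1)
(6) ((((d * 1) * c) * (- b)) * 1)  =[mul_one →]=  (((d * 1) * c) * (- b))
(7) (d * 1)  =[mul_one →]=  d    ⊢ cost 6, within 6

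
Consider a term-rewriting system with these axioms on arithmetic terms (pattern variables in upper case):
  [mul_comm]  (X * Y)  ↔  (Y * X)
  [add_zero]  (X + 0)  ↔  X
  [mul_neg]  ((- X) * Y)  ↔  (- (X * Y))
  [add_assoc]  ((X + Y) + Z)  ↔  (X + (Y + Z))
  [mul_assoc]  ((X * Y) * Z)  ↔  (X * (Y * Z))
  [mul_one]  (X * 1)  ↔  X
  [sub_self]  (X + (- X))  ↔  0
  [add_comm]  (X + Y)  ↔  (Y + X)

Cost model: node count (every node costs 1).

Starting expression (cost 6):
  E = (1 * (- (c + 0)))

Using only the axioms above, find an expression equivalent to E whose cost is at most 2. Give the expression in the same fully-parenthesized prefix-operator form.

(- c)   [cost 2]

1. [add_zero →] (c + 0)  →  c;  E = (1 * (- c))
2. [mul_comm →] (1 * (- c))  →  ((- c) * 1)
3. [mul_one →] ((- c) * 1)  →  (- c);  cost 2 ≤ 2, done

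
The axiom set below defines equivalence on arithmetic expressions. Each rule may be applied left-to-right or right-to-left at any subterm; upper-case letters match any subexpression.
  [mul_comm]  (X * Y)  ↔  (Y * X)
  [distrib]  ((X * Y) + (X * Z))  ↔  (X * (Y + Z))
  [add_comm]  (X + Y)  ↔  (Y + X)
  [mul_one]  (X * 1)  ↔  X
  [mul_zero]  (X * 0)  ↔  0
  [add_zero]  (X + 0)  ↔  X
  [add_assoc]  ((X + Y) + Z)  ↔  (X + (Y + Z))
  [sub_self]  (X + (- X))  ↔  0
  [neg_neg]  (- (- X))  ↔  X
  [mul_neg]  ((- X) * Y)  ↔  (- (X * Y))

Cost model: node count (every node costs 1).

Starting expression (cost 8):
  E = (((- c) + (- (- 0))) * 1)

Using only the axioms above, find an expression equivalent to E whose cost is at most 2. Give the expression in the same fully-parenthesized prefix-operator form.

step 1: neg_neg (→) rewrites (- (- 0)) into 0, now (((- c) + 0) * 1)
step 2: add_zero (→) rewrites ((- c) + 0) into (- c), now ((- c) * 1)
step 3: mul_one (→) rewrites ((- c) * 1) into (- c), reaching cost 2 (bound 2)

(- c)   [cost 2]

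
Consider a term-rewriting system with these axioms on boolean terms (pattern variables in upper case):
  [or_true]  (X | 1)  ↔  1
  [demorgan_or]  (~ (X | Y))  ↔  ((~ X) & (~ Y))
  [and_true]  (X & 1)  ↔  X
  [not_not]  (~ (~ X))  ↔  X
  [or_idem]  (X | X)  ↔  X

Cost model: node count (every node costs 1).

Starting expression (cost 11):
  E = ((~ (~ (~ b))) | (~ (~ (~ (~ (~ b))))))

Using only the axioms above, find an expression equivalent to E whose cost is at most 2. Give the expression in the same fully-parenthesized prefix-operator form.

(~ b)   [cost 2]

1. [not_not →] (~ (~ (~ b)))  →  (~ b);  E = ((~ (~ (~ b))) | (~ (~ (~ b))))
2. [or_idem →] ((~ (~ (~ b))) | (~ (~ (~ b))))  →  (~ (~ (~ b)))
3. [not_not →] (~ (~ (~ b)))  →  (~ b);  cost 2 ≤ 2, done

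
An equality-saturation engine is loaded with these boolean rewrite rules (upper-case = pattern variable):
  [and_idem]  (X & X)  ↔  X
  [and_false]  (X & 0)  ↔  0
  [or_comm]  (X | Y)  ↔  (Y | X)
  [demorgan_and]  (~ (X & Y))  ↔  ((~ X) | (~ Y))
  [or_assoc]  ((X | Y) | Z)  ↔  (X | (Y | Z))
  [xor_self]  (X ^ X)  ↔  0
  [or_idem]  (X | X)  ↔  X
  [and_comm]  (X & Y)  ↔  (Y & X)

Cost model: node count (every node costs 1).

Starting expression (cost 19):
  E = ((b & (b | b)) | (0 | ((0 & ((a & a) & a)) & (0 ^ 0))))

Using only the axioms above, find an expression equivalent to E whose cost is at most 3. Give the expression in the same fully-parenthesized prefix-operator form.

(1) (a & a)  =[and_idem →]=  a    ⊢ ((b & (b | b)) | (0 | ((0 & (a & a)) & (0 ^ 0))))
(2) (b | b)  =[or_idem →]=  b    ⊢ ((b & b) | (0 | ((0 & (a & a)) & (0 ^ 0))))
(3) (b & b)  =[and_idem →]=  b    ⊢ (b | (0 | ((0 & (a & a)) & (0 ^ 0))))
(4) (a & a)  =[and_idem →]=  a    ⊢ (b | (0 | ((0 & a) & (0 ^ 0))))
(5) (0 & a)  =[and_comm →]=  (a & 0)    ⊢ (b | (0 | ((a & 0) & (0 ^ 0))))
(6) (0 ^ 0)  =[xor_self →]=  0    ⊢ (b | (0 | ((a & 0) & 0)))
(7) (a & 0)  =[and_false →]=  0    ⊢ (b | (0 | (0 & 0)))
(8) (0 | (0 & 0))  =[or_comm →]=  ((0 & 0) | 0)    ⊢ (b | ((0 & 0) | 0))
(9) (0 & 0)  =[and_idem →]=  0    ⊢ (b | (0 | 0))
(10) (0 | 0)  =[or_idem →]=  0    ⊢ cost 3, within 3

(b | 0)   [cost 3]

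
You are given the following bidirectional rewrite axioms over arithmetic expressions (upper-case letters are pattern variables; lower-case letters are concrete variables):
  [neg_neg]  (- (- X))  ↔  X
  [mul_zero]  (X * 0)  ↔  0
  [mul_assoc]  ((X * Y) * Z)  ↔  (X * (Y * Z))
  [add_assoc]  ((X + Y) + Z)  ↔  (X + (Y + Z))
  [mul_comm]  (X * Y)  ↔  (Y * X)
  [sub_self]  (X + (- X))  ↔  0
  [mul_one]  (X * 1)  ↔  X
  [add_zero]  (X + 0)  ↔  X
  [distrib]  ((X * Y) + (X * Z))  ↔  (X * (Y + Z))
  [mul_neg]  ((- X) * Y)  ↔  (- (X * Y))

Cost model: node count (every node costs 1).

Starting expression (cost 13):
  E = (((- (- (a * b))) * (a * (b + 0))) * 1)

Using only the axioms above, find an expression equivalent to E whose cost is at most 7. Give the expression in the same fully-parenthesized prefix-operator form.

step 1: neg_neg (→) rewrites (- (- (a * b))) into (a * b), now (((a * b) * (a * (b + 0))) * 1)
step 2: add_zero (→) rewrites (b + 0) into b, now (((a * b) * (a * b)) * 1)
step 3: mul_one (→) rewrites (((a * b) * (a * b)) * 1) into ((a * b) * (a * b)), reaching cost 7 (bound 7)

((a * b) * (a * b))   [cost 7]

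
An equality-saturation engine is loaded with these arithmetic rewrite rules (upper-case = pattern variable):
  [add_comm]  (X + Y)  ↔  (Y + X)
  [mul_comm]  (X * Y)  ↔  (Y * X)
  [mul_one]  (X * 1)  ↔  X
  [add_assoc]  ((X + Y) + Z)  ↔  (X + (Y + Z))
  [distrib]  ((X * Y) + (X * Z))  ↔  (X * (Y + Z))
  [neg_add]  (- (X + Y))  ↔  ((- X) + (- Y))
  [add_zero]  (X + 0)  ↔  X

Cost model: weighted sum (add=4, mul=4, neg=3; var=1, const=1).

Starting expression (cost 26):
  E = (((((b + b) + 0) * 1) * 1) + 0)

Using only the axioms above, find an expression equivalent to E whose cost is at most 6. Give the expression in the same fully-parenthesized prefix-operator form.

(b + b)   [cost 6]

(1) ((((b + b) + 0) * 1) * 1)  =[mul_one →]=  (((b + b) + 0) * 1)    ⊢ ((((b + b) + 0) * 1) + 0)
(2) ((b + b) + 0)  =[add_zero →]=  (b + b)    ⊢ (((b + b) * 1) + 0)
(3) ((b + b) * 1)  =[mul_one →]=  (b + b)    ⊢ ((b + b) + 0)
(4) ((b + b) + 0)  =[add_zero →]=  (b + b)    ⊢ cost 6, within 6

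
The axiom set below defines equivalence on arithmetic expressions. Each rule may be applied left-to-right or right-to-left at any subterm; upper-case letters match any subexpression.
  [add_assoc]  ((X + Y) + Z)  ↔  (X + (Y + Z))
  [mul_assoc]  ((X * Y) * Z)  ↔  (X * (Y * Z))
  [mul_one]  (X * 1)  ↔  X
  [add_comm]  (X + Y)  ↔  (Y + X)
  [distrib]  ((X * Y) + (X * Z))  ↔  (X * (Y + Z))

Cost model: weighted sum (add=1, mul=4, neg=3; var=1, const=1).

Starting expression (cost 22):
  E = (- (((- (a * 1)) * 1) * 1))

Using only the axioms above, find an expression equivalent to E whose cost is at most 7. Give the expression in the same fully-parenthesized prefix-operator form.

(- (- a))   [cost 7]

1. [mul_one →] (((- (a * 1)) * 1) * 1)  →  ((- (a * 1)) * 1);  E = (- ((- (a * 1)) * 1))
2. [mul_one →] ((- (a * 1)) * 1)  →  (- (a * 1));  E = (- (- (a * 1)))
3. [mul_one →] (a * 1)  →  a;  cost 7 ≤ 7, done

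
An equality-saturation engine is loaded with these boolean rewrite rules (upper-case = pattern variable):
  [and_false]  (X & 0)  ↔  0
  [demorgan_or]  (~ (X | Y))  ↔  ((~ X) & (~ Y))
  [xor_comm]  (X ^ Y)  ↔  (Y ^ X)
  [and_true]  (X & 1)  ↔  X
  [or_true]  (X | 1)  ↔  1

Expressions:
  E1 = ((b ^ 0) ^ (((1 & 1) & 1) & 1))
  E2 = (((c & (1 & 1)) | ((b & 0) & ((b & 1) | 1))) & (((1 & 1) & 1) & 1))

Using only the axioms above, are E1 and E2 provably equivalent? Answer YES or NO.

NO

The axioms are sound identities: if E1 ↔* E2 then E1 and E2 evaluate identically under any assignment.
Under b=0, c=0: E1 evaluates to 1, E2 to 0. Distinct ⇒ no rewrite sequence connects them.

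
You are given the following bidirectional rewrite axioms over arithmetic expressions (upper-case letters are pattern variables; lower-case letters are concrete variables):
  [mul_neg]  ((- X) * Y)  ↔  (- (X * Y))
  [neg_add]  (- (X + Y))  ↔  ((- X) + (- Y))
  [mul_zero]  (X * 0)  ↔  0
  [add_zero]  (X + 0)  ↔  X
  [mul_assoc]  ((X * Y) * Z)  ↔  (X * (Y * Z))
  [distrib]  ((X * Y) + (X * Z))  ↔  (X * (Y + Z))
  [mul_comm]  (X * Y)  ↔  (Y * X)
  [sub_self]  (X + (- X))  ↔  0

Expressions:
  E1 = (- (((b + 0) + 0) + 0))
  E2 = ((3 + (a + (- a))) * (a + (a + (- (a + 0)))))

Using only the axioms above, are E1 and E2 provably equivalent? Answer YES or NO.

All listed rules preserve value, hence provable equivalence implies equal values everywhere; look for a separating assignment.
a=0, b=1 gives E1 ↦ -1, E2 ↦ 0; values differ ⇒ not provably equivalent.

NO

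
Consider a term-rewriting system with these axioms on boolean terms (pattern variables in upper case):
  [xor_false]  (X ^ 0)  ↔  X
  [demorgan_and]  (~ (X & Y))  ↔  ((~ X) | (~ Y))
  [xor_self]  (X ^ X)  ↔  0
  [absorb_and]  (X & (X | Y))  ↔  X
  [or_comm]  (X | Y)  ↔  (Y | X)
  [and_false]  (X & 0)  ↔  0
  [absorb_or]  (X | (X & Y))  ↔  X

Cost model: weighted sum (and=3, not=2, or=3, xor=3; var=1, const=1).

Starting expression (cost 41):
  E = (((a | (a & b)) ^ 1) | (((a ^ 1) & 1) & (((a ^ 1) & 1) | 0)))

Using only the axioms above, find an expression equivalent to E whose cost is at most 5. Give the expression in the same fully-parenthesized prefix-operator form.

(a ^ 1)   [cost 5]

(1) (((a ^ 1) & 1) & (((a ^ 1) & 1) | 0))  =[absorb_and →]=  ((a ^ 1) & 1)    ⊢ (((a | (a & b)) ^ 1) | ((a ^ 1) & 1))
(2) (a | (a & b))  =[absorb_or →]=  a    ⊢ ((a ^ 1) | ((a ^ 1) & 1))
(3) ((a ^ 1) | ((a ^ 1) & 1))  =[absorb_or →]=  (a ^ 1)    ⊢ cost 5, within 5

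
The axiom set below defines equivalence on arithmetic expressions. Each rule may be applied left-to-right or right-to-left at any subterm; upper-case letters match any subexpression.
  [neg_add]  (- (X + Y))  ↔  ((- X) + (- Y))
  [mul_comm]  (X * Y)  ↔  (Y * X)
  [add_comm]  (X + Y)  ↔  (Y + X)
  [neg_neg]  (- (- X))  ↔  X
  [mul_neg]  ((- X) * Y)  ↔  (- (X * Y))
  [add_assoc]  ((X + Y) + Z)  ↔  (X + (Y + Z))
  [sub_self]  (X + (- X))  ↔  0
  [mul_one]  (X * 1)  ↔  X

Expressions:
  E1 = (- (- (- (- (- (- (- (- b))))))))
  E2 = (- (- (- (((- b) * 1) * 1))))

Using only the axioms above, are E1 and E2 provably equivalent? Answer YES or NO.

YES

1. [neg_neg →] (- (- (- (- (- (- (- b)))))))  →  (- (- (- (- (- b)))));  E1 = (- (- (- (- (- (- b))))))
2. [neg_neg →] (- (- b))  →  b;  E1 = (- (- (- (- b))))
3. [neg_neg →] (- (- (- (- b))))  →  (- (- b))
4. [mul_one ←] (- b)  →  ((- b) * 1);  E1 = (- ((- b) * 1))
5. [neg_neg ←] ((- b) * 1)  →  (- (- ((- b) * 1)));  E1 = (- (- (- ((- b) * 1))))
6. [mul_one ←] (- b)  →  ((- b) * 1);  this is E2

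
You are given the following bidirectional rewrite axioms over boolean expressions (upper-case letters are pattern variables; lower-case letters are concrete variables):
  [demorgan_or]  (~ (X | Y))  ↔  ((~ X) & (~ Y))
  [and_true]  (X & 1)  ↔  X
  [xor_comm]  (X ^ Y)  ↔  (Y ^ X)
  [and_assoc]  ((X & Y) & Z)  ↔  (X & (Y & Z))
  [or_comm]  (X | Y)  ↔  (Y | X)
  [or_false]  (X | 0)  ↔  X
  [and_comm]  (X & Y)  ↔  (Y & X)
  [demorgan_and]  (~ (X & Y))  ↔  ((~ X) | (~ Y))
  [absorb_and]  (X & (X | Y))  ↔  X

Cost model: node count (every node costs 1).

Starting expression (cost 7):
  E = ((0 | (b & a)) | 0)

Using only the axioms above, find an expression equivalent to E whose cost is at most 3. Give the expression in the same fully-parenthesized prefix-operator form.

(a & b)   [cost 3]

1. [or_false →] ((0 | (b & a)) | 0)  →  (0 | (b & a))
2. [or_comm →] (0 | (b & a))  →  ((b & a) | 0)
3. [and_comm →] (b & a)  →  (a & b);  E = ((a & b) | 0)
4. [or_false →] ((a & b) | 0)  →  (a & b);  cost 3 ≤ 3, done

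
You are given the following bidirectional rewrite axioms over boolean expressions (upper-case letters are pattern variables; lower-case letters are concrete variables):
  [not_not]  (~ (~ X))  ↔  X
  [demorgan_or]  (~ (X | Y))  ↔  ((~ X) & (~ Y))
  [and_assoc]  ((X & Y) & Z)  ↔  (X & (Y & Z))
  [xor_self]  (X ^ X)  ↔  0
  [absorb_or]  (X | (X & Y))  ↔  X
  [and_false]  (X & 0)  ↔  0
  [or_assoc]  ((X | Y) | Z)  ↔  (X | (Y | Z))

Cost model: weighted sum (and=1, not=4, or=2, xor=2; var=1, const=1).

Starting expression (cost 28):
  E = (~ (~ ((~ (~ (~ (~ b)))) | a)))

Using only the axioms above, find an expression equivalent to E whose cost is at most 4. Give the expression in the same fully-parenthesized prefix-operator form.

(b | a)   [cost 4]

1. [not_not →] (~ (~ (~ (~ b))))  →  (~ (~ b));  E = (~ (~ ((~ (~ b)) | a)))
2. [not_not →] (~ (~ b))  →  b;  E = (~ (~ (b | a)))
3. [not_not →] (~ (~ (b | a)))  →  (b | a);  cost 4 ≤ 4, done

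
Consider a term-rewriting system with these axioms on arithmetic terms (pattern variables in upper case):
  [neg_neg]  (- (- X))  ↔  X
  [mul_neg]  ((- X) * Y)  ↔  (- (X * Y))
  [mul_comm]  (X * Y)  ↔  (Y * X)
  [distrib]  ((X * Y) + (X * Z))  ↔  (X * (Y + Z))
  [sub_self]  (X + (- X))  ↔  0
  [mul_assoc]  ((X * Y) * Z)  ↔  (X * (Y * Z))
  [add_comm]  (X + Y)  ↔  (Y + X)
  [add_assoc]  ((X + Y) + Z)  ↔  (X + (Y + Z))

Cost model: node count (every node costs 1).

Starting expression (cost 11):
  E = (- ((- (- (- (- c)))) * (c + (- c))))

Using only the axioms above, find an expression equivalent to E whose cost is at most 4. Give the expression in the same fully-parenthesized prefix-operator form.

(- (c * 0))   [cost 4]

1. [sub_self →] (c + (- c))  →  0;  E = (- ((- (- (- (- c)))) * 0))
2. [neg_neg →] (- (- (- c)))  →  (- c);  E = (- ((- (- c)) * 0))
3. [neg_neg →] (- (- c))  →  c;  cost 4 ≤ 4, done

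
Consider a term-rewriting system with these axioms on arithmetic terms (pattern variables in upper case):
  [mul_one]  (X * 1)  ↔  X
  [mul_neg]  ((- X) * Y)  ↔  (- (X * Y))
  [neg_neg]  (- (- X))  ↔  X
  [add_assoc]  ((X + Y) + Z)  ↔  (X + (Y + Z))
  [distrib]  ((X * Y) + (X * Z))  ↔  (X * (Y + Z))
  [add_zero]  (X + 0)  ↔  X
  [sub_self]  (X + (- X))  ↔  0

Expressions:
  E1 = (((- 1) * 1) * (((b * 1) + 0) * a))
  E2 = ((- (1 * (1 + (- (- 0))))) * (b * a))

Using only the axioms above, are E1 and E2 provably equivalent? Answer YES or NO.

YES

(1) ((- 1) * 1)  =[mul_one →]=  (- 1)    ⊢ ((- 1) * (((b * 1) + 0) * a))
(2) (b * 1)  =[mul_one →]=  b    ⊢ ((- 1) * ((b + 0) * a))
(3) (b + 0)  =[add_zero →]=  b    ⊢ ((- 1) * (b * a))
(4) 1  =[mul_one ←]=  (1 * 1)    ⊢ ((- (1 * 1)) * (b * a))
(5) 1  =[add_zero ←]=  (1 + 0)    ⊢ ((- (1 * (1 + 0))) * (b * a))
(6) 0  =[neg_neg ←]=  (- (- 0))    ⊢ E2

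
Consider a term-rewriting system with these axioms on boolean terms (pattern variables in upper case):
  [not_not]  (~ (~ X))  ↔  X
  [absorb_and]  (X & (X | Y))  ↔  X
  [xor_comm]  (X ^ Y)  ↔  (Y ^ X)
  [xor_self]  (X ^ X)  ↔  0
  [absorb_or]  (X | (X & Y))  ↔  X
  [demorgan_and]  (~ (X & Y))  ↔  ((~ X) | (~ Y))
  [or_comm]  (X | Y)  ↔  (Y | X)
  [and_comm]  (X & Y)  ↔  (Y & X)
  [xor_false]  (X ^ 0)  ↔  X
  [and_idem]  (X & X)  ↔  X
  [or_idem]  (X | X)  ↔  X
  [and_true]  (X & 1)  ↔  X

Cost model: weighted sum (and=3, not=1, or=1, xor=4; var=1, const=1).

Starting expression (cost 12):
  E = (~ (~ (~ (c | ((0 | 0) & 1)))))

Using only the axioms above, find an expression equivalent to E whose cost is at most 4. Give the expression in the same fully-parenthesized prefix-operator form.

(~ (c | 0))   [cost 4]

step 1: not_not (→) rewrites (~ (~ (c | ((0 | 0) & 1)))) into (c | ((0 | 0) & 1)), now (~ (c | ((0 | 0) & 1)))
step 2: and_true (→) rewrites ((0 | 0) & 1) into (0 | 0), now (~ (c | (0 | 0)))
step 3: or_idem (→) rewrites (0 | 0) into 0, reaching cost 4 (bound 4)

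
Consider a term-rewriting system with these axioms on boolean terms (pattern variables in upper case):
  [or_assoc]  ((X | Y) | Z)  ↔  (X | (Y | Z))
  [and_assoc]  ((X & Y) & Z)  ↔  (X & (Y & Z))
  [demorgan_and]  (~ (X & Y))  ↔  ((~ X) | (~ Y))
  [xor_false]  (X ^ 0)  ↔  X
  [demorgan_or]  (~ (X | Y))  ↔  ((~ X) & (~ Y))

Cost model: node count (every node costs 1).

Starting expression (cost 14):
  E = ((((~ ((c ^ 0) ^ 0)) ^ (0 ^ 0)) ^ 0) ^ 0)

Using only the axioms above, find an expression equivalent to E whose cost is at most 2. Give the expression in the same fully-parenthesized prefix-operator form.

(~ c)   [cost 2]

step 1: xor_false (→) rewrites ((((~ ((c ^ 0) ^ 0)) ^ (0 ^ 0)) ^ 0) ^ 0) into (((~ ((c ^ 0) ^ 0)) ^ (0 ^ 0)) ^ 0)
step 2: xor_false (→) rewrites (((~ ((c ^ 0) ^ 0)) ^ (0 ^ 0)) ^ 0) into ((~ ((c ^ 0) ^ 0)) ^ (0 ^ 0))
step 3: xor_false (→) rewrites (c ^ 0) into c, now ((~ (c ^ 0)) ^ (0 ^ 0))
step 4: xor_false (→) rewrites (0 ^ 0) into 0, now ((~ (c ^ 0)) ^ 0)
step 5: xor_false (→) rewrites (c ^ 0) into c, now ((~ c) ^ 0)
step 6: xor_false (→) rewrites ((~ c) ^ 0) into (~ c), reaching cost 2 (bound 2)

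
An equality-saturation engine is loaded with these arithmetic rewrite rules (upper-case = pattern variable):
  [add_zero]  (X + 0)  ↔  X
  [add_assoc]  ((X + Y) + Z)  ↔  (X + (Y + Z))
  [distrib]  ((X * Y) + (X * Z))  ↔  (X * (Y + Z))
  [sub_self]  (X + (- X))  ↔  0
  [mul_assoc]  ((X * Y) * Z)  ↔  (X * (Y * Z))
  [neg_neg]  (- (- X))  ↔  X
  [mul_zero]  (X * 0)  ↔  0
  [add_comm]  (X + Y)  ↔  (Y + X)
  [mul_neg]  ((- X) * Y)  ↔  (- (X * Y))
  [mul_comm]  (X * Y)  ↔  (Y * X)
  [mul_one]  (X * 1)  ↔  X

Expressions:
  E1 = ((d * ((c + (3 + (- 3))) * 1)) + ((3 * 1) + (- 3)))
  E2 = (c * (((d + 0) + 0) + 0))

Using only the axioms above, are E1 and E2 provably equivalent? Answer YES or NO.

(1) (3 + (- 3))  =[sub_self →]=  0    ⊢ ((d * ((c + 0) * 1)) + ((3 * 1) + (- 3)))
(2) (c + 0)  =[add_zero →]=  c    ⊢ ((d * (c * 1)) + ((3 * 1) + (- 3)))
(3) ((d * (c * 1)) + ((3 * 1) + (- 3)))  =[add_comm →]=  (((3 * 1) + (- 3)) + (d * (c * 1)))
(4) (3 * 1)  =[mul_one →]=  3    ⊢ ((3 + (- 3)) + (d * (c * 1)))
(5) (3 + (- 3))  =[sub_self →]=  0    ⊢ (0 + (d * (c * 1)))
(6) (0 + (d * (c * 1)))  =[add_comm →]=  ((d * (c * 1)) + 0)
(7) ((d * (c * 1)) + 0)  =[add_zero →]=  (d * (c * 1))
(8) (c * 1)  =[mul_one →]=  c    ⊢ (d * c)
(9) (d * c)  =[mul_comm →]=  (c * d)
(10) d  =[add_zero ←]=  (d + 0)    ⊢ (c * (d + 0))
(11) d  =[add_zero ←]=  (d + 0)    ⊢ (c * ((d + 0) + 0))
(12) ((d + 0) + 0)  =[add_zero ←]=  (((d + 0) + 0) + 0)    ⊢ E2

YES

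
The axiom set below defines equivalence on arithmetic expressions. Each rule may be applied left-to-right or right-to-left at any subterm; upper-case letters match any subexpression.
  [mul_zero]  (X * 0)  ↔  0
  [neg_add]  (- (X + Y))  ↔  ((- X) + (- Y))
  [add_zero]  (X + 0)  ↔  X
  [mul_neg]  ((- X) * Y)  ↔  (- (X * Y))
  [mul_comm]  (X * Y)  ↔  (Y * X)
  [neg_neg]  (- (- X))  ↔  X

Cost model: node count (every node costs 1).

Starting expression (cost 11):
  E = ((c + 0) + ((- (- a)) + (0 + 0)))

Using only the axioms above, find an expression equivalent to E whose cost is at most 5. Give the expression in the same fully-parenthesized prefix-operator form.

1. [add_zero →] (0 + 0)  →  0;  E = ((c + 0) + ((- (- a)) + 0))
2. [add_zero →] ((- (- a)) + 0)  →  (- (- a));  E = ((c + 0) + (- (- a)))
3. [neg_neg →] (- (- a))  →  a;  cost 5 ≤ 5, done

((c + 0) + a)   [cost 5]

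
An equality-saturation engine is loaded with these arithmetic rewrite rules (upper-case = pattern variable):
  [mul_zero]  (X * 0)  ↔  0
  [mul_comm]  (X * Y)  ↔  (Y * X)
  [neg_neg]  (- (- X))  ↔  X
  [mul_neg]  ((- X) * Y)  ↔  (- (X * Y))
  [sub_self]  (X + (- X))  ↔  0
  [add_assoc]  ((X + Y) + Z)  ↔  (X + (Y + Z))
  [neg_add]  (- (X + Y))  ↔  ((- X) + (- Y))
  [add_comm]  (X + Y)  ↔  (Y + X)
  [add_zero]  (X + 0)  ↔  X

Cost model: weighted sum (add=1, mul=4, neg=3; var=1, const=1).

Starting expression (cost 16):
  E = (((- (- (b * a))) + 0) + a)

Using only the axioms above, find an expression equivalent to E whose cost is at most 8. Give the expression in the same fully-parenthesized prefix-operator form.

((a * b) + a)   [cost 8]

step 1: mul_comm (→) rewrites (b * a) into (a * b), now (((- (- (a * b))) + 0) + a)
step 2: add_zero (→) rewrites ((- (- (a * b))) + 0) into (- (- (a * b))), now ((- (- (a * b))) + a)
step 3: neg_neg (→) rewrites (- (- (a * b))) into (a * b), reaching cost 8 (bound 8)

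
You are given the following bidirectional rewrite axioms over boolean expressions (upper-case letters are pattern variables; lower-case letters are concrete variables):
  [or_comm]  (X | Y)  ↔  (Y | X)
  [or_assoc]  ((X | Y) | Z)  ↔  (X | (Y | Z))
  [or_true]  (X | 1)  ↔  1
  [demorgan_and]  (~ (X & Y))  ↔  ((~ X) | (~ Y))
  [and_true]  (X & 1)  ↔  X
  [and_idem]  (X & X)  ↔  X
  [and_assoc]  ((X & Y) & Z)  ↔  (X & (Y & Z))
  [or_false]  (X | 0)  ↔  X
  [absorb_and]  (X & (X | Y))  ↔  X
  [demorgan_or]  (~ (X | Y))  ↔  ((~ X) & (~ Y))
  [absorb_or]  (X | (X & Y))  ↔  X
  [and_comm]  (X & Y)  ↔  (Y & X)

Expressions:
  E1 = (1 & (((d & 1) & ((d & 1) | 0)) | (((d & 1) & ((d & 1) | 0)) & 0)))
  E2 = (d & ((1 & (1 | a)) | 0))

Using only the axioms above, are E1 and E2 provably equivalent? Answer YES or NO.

(1) (((d & 1) & ((d & 1) | 0)) | (((d & 1) & ((d & 1) | 0)) & 0))  =[absorb_or →]=  ((d & 1) & ((d & 1) | 0))    ⊢ (1 & ((d & 1) & ((d & 1) | 0)))
(2) ((d & 1) & ((d & 1) | 0))  =[absorb_and →]=  (d & 1)    ⊢ (1 & (d & 1))
(3) (d & 1)  =[and_true →]=  d    ⊢ (1 & d)
(4) (1 & d)  =[and_comm →]=  (d & 1)
(5) 1  =[or_false ←]=  (1 | 0)    ⊢ (d & (1 | 0))
(6) 1  =[absorb_and ←]=  (1 & (1 | a))    ⊢ E2

YES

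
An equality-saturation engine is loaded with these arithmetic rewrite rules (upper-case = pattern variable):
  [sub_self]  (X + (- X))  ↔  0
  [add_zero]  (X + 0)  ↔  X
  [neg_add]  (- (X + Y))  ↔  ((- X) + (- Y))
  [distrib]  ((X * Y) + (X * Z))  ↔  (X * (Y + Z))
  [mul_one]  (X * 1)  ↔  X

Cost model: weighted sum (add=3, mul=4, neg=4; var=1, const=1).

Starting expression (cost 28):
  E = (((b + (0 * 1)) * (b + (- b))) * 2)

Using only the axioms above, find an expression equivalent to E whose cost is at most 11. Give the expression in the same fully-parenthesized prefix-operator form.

((b * 0) * 2)   [cost 11]

1. [sub_self →] (b + (- b))  →  0;  E = (((b + (0 * 1)) * 0) * 2)
2. [mul_one →] (0 * 1)  →  0;  E = (((b + 0) * 0) * 2)
3. [add_zero →] (b + 0)  →  b;  cost 11 ≤ 11, done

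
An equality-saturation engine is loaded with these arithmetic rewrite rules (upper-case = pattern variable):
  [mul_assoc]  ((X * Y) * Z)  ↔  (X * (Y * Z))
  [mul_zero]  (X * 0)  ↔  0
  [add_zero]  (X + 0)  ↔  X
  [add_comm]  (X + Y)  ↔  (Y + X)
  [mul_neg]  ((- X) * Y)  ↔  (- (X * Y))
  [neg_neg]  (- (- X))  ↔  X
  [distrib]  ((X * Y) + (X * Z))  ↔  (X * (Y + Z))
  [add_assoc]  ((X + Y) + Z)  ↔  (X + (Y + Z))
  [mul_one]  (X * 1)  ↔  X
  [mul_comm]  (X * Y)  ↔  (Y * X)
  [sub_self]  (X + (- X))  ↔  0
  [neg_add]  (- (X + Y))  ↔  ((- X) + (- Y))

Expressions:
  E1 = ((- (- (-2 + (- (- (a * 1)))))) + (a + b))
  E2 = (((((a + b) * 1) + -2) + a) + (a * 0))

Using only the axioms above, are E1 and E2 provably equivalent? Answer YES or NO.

1. [neg_neg →] (- (- (a * 1)))  →  (a * 1);  E1 = ((- (- (-2 + (a * 1)))) + (a + b))
2. [neg_neg →] (- (- (-2 + (a * 1))))  →  (-2 + (a * 1));  E1 = ((-2 + (a * 1)) + (a + b))
3. [mul_one →] (a * 1)  →  a;  E1 = ((-2 + a) + (a + b))
4. [add_comm →] ((-2 + a) + (a + b))  →  ((a + b) + (-2 + a))
5. [add_zero ←] ((a + b) + (-2 + a))  →  (((a + b) + (-2 + a)) + 0)
6. [mul_zero ←] 0  →  (a * 0);  E1 = (((a + b) + (-2 + a)) + (a * 0))
7. [mul_one ←] (a + b)  →  ((a + b) * 1);  E1 = ((((a + b) * 1) + (-2 + a)) + (a * 0))
8. [add_assoc ←] (((a + b) * 1) + (-2 + a))  →  ((((a + b) * 1) + -2) + a);  this is E2

YES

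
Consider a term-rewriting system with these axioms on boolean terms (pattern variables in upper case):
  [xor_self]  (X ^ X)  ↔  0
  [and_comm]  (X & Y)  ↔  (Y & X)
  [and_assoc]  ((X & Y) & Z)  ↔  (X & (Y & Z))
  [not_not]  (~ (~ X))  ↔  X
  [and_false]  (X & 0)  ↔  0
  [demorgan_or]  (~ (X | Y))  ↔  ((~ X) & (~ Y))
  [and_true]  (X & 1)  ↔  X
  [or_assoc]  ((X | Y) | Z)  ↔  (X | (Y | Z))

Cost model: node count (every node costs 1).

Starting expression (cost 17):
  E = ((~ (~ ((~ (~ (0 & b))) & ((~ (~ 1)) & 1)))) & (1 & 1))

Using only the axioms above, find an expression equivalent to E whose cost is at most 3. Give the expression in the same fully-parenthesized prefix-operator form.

step 1: not_not (→) rewrites (~ (~ ((~ (~ (0 & b))) & ((~ (~ 1)) & 1)))) into ((~ (~ (0 & b))) & ((~ (~ 1)) & 1)), now (((~ (~ (0 & b))) & ((~ (~ 1)) & 1)) & (1 & 1))
step 2: and_true (→) rewrites ((~ (~ 1)) & 1) into (~ (~ 1)), now (((~ (~ (0 & b))) & (~ (~ 1))) & (1 & 1))
step 3: and_true (→) rewrites (1 & 1) into 1, now (((~ (~ (0 & b))) & (~ (~ 1))) & 1)
step 4: not_not (→) rewrites (~ (~ 1)) into 1, now (((~ (~ (0 & b))) & 1) & 1)
step 5: and_true (→) rewrites ((~ (~ (0 & b))) & 1) into (~ (~ (0 & b))), now ((~ (~ (0 & b))) & 1)
step 6: and_true (→) rewrites ((~ (~ (0 & b))) & 1) into (~ (~ (0 & b)))
step 7: not_not (→) rewrites (~ (~ (0 & b))) into (0 & b), reaching cost 3 (bound 3)

(0 & b)   [cost 3]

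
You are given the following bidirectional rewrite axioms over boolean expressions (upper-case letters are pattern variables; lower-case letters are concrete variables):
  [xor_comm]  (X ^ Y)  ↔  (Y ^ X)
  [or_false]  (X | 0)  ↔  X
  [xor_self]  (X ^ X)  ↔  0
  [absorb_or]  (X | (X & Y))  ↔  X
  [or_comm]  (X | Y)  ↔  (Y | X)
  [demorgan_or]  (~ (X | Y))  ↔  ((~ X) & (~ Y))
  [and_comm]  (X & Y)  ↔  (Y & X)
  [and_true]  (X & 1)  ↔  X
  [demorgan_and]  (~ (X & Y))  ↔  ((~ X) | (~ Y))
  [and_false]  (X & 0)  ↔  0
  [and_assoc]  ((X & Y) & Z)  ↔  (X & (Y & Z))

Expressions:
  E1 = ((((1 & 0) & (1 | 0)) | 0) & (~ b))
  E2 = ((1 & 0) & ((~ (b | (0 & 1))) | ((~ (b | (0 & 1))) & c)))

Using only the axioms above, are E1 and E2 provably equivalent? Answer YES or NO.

YES

(1) (1 | 0)  =[or_false →]=  1    ⊢ ((((1 & 0) & 1) | 0) & (~ b))
(2) ((1 & 0) & 1)  =[and_true →]=  (1 & 0)    ⊢ (((1 & 0) | 0) & (~ b))
(3) ((1 & 0) | 0)  =[or_false →]=  (1 & 0)    ⊢ ((1 & 0) & (~ b))
(4) b  =[or_false ←]=  (b | 0)    ⊢ ((1 & 0) & (~ (b | 0)))
(5) 0  =[and_true ←]=  (0 & 1)    ⊢ ((1 & 0) & (~ (b | (0 & 1))))
(6) (~ (b | (0 & 1)))  =[absorb_or ←]=  ((~ (b | (0 & 1))) | ((~ (b | (0 & 1))) & c))    ⊢ E2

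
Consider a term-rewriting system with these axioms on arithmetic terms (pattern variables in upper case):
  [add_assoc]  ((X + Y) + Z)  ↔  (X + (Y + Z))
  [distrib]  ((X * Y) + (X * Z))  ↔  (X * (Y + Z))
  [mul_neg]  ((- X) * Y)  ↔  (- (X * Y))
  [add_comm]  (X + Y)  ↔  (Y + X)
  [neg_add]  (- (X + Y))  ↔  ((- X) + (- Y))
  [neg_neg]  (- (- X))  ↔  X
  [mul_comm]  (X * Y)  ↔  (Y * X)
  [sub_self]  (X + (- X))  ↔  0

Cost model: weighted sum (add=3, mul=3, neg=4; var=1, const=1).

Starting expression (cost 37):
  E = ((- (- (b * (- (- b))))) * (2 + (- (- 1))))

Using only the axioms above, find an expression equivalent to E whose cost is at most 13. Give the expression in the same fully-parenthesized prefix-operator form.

((b * b) * (2 + 1))   [cost 13]

(1) (- (- b))  =[neg_neg →]=  b    ⊢ ((- (- (b * b))) * (2 + (- (- 1))))
(2) (- (- 1))  =[neg_neg →]=  1    ⊢ ((- (- (b * b))) * (2 + 1))
(3) (- (- (b * b)))  =[neg_neg →]=  (b * b)    ⊢ cost 13, within 13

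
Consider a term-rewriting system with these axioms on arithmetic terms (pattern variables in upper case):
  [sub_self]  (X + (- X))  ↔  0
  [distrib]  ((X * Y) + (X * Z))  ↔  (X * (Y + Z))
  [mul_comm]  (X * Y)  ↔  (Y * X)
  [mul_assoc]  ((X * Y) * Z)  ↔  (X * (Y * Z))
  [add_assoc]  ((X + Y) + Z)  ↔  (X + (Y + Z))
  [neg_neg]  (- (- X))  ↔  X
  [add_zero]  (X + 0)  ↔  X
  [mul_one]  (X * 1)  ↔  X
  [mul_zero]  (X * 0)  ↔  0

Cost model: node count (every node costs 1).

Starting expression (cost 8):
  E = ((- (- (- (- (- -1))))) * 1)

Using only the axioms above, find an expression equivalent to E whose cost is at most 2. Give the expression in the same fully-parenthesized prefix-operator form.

(- -1)   [cost 2]

1. [neg_neg →] (- (- (- (- -1))))  →  (- (- -1));  E = ((- (- (- -1))) * 1)
2. [neg_neg →] (- (- (- -1)))  →  (- -1);  E = ((- -1) * 1)
3. [mul_one →] ((- -1) * 1)  →  (- -1);  cost 2 ≤ 2, done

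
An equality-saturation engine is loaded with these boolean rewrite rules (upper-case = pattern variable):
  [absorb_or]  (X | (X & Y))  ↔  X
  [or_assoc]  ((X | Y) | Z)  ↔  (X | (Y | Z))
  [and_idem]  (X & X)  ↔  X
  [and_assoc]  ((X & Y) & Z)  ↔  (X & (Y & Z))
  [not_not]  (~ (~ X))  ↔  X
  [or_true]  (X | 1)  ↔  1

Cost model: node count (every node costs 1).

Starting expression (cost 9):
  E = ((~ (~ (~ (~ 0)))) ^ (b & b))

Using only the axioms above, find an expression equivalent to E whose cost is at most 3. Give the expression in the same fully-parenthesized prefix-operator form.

(0 ^ b)   [cost 3]

step 1: and_idem (→) rewrites (b & b) into b, now ((~ (~ (~ (~ 0)))) ^ b)
step 2: not_not (→) rewrites (~ (~ (~ (~ 0)))) into (~ (~ 0)), now ((~ (~ 0)) ^ b)
step 3: not_not (→) rewrites (~ (~ 0)) into 0, reaching cost 3 (bound 3)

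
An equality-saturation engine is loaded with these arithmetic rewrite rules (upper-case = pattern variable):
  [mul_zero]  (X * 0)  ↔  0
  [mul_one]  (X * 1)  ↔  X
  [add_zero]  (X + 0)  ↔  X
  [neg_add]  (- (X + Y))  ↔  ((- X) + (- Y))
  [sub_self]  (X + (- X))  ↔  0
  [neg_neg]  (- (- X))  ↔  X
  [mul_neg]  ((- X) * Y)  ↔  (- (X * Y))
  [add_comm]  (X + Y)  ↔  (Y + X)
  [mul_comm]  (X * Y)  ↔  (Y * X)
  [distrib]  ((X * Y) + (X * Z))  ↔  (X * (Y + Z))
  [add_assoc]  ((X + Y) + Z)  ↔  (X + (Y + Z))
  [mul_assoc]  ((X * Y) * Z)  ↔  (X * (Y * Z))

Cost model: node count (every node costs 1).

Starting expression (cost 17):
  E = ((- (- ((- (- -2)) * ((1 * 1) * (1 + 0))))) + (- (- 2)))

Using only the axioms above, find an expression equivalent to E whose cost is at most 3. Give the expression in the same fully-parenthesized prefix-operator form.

(1) (- (- ((- (- -2)) * ((1 * 1) * (1 + 0)))))  =[neg_neg →]=  ((- (- -2)) * ((1 * 1) * (1 + 0)))    ⊢ (((- (- -2)) * ((1 * 1) * (1 + 0))) + (- (- 2)))
(2) (1 + 0)  =[add_zero →]=  1    ⊢ (((- (- -2)) * ((1 * 1) * 1)) + (- (- 2)))
(3) (- (- -2))  =[neg_neg →]=  -2    ⊢ ((-2 * ((1 * 1) * 1)) + (- (- 2)))
(4) ((1 * 1) * 1)  =[mul_one →]=  (1 * 1)    ⊢ ((-2 * (1 * 1)) + (- (- 2)))
(5) (- (- 2))  =[neg_neg →]=  2    ⊢ ((-2 * (1 * 1)) + 2)
(6) (1 * 1)  =[mul_one →]=  1    ⊢ ((-2 * 1) + 2)
(7) (-2 * 1)  =[mul_one →]=  -2    ⊢ cost 3, within 3

(-2 + 2)   [cost 3]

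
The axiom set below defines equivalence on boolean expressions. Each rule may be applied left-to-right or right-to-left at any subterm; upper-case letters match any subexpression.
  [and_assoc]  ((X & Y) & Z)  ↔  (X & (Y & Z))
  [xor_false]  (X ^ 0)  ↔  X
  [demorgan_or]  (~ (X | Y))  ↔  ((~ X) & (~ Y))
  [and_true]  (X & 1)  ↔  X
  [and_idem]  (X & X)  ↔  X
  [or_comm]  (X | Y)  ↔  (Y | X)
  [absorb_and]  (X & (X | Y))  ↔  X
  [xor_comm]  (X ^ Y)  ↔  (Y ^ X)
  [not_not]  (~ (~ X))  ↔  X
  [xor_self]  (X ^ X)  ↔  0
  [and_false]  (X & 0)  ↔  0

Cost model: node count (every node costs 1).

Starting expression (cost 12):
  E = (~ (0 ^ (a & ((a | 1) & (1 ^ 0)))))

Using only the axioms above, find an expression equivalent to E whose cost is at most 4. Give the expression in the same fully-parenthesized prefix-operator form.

step 1: xor_false (→) rewrites (1 ^ 0) into 1, now (~ (0 ^ (a & ((a | 1) & 1))))
step 2: and_true (→) rewrites ((a | 1) & 1) into (a | 1), now (~ (0 ^ (a & (a | 1))))
step 3: absorb_and (→) rewrites (a & (a | 1)) into a, reaching cost 4 (bound 4)

(~ (0 ^ a))   [cost 4]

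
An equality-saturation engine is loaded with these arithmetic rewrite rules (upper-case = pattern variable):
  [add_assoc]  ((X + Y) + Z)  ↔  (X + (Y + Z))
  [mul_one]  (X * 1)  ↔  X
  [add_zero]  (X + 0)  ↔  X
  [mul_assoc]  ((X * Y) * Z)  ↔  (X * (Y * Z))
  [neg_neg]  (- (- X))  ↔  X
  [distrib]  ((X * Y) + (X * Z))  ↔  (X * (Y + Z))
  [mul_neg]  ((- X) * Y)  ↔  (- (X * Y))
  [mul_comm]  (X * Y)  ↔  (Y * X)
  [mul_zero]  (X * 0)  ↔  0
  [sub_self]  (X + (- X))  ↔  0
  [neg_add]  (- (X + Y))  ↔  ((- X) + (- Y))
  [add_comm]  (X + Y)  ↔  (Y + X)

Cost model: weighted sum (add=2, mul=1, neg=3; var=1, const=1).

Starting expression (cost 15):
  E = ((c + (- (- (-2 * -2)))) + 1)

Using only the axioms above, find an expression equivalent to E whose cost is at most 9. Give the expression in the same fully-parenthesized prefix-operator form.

((c + (-2 * -2)) + 1)   [cost 9]

(1) (- (- (-2 * -2)))  =[neg_neg →]=  (-2 * -2)    ⊢ cost 9, within 9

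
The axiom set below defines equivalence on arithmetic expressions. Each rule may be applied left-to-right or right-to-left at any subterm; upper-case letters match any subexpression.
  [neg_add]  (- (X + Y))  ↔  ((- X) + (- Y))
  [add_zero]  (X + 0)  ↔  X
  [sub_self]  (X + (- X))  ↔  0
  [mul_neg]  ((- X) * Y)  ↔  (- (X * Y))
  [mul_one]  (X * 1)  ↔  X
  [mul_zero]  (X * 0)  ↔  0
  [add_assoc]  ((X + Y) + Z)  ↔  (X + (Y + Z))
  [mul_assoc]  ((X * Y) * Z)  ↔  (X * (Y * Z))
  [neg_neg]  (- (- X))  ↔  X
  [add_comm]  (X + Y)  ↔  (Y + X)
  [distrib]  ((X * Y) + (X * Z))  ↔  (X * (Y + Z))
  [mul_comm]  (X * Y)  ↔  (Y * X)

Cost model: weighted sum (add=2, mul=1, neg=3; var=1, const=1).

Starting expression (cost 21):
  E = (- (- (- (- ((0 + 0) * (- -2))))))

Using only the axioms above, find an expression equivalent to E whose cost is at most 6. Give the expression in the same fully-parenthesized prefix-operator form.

(0 * (- -2))   [cost 6]

(1) (0 + 0)  =[add_zero →]=  0    ⊢ (- (- (- (- (0 * (- -2))))))
(2) (- (- (- (0 * (- -2)))))  =[neg_neg →]=  (- (0 * (- -2)))    ⊢ (- (- (0 * (- -2))))
(3) (- (- (0 * (- -2))))  =[neg_neg →]=  (0 * (- -2))    ⊢ cost 6, within 6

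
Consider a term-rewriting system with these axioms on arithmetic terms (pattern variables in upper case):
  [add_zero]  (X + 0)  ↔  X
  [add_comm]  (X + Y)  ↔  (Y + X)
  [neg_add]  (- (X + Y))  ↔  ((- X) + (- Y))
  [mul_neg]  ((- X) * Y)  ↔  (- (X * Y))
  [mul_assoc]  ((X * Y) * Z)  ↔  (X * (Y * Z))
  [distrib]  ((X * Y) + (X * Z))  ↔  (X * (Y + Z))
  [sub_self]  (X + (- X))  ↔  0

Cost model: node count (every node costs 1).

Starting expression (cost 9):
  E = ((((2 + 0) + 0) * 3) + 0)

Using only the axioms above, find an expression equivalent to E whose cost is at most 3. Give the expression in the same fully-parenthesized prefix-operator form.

(1) ((((2 + 0) + 0) * 3) + 0)  =[add_zero →]=  (((2 + 0) + 0) * 3)
(2) ((2 + 0) + 0)  =[add_zero →]=  (2 + 0)    ⊢ ((2 + 0) * 3)
(3) (2 + 0)  =[add_zero →]=  2    ⊢ cost 3, within 3

(2 * 3)   [cost 3]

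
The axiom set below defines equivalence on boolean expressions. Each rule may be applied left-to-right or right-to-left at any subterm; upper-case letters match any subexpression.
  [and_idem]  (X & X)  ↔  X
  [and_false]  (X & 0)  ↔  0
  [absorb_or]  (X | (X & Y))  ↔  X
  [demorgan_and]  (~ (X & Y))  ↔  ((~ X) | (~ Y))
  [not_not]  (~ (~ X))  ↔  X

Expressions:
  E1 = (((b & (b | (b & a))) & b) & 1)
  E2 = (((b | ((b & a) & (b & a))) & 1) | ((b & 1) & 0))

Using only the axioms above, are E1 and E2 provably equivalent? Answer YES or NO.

YES

1. [absorb_or →] (b | (b & a))  →  b;  E1 = (((b & b) & b) & 1)
2. [and_idem →] (b & b)  →  b;  E1 = ((b & b) & 1)
3. [and_idem →] (b & b)  →  b;  E1 = (b & 1)
4. [absorb_or ←] (b & 1)  →  ((b & 1) | ((b & 1) & 0))
5. [absorb_or ←] b  →  (b | (b & a));  E1 = (((b | (b & a)) & 1) | ((b & 1) & 0))
6. [and_idem ←] (b & a)  →  ((b & a) & (b & a));  this is E2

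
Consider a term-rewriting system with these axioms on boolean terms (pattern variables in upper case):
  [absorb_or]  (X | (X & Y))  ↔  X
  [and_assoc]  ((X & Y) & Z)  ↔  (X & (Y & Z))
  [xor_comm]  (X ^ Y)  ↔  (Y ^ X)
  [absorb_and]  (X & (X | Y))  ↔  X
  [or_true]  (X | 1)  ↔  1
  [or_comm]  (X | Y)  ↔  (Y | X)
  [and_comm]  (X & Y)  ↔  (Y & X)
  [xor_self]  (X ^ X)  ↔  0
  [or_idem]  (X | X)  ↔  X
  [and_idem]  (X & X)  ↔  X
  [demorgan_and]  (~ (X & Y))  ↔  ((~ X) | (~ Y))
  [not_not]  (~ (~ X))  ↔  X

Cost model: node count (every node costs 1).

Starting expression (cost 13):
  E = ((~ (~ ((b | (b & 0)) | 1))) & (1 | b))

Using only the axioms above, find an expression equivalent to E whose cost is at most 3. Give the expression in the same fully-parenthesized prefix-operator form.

step 1: not_not (→) rewrites (~ (~ ((b | (b & 0)) | 1))) into ((b | (b & 0)) | 1), now (((b | (b & 0)) | 1) & (1 | b))
step 2: absorb_or (→) rewrites (b | (b & 0)) into b, now ((b | 1) & (1 | b))
step 3: or_comm (→) rewrites (1 | b) into (b | 1), now ((b | 1) & (b | 1))
step 4: and_idem (→) rewrites ((b | 1) & (b | 1)) into (b | 1), reaching cost 3 (bound 3)

(b | 1)   [cost 3]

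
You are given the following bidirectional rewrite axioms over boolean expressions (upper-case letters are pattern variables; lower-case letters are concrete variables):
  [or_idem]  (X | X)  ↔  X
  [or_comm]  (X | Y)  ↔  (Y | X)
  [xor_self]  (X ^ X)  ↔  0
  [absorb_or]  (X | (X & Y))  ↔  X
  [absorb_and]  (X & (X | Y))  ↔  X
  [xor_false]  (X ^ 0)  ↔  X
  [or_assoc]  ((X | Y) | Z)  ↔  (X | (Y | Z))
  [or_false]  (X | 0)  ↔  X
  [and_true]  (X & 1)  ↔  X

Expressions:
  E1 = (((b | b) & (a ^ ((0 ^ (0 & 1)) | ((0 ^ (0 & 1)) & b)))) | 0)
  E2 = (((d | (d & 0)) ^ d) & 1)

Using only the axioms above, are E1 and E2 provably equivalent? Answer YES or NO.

NO

All listed rules preserve value, hence provable equivalence implies equal values everywhere; look for a separating assignment.
a=1, b=1, d=0 gives E1 ↦ 1, E2 ↦ 0; values differ ⇒ not provably equivalent.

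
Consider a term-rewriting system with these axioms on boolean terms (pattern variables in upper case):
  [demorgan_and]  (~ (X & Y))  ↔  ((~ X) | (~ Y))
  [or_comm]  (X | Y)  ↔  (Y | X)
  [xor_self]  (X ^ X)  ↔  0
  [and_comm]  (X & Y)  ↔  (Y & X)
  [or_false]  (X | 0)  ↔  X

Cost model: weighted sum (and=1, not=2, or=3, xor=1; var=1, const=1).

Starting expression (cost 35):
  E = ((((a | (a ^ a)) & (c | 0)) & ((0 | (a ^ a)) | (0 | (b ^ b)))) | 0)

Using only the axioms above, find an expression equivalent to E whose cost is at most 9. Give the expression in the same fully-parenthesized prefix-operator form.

((0 | 0) & (a & c))   [cost 9]

(1) ((((a | (a ^ a)) & (c | 0)) & ((0 | (a ^ a)) | (0 | (b ^ b)))) | 0)  =[or_false →]=  (((a | (a ^ a)) & (c | 0)) & ((0 | (a ^ a)) | (0 | (b ^ b))))
(2) (a ^ a)  =[xor_self →]=  0    ⊢ (((a | (a ^ a)) & (c | 0)) & ((0 | 0) | (0 | (b ^ b))))
(3) (c | 0)  =[or_false →]=  c    ⊢ (((a | (a ^ a)) & c) & ((0 | 0) | (0 | (b ^ b))))
(4) (((a | (a ^ a)) & c) & ((0 | 0) | (0 | (b ^ b))))  =[and_comm →]=  (((0 | 0) | (0 | (b ^ b))) & ((a | (a ^ a)) & c))
(5) (a ^ a)  =[xor_self →]=  0    ⊢ (((0 | 0) | (0 | (b ^ b))) & ((a | 0) & c))
(6) (a | 0)  =[or_false →]=  a    ⊢ (((0 | 0) | (0 | (b ^ b))) & (a & c))
(7) (b ^ b)  =[xor_self →]=  0    ⊢ (((0 | 0) | (0 | 0)) & (a & c))
(8) (0 | 0)  =[or_false →]=  0    ⊢ (((0 | 0) | 0) & (a & c))
(9) ((0 | 0) | 0)  =[or_false →]=  (0 | 0)    ⊢ cost 9, within 9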